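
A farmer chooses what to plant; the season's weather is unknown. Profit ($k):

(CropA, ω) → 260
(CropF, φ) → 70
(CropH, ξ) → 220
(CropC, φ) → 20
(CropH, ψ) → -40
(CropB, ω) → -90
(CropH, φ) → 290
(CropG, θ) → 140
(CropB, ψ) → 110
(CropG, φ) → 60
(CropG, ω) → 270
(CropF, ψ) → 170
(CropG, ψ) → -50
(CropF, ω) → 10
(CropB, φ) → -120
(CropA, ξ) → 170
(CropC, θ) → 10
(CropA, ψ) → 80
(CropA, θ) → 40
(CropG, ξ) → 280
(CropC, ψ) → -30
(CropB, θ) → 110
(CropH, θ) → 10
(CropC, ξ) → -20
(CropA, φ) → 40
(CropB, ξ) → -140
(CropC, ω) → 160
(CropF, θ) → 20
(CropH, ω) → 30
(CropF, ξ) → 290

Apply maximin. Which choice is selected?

CropA

Row minima: CropA=40, CropC=-30, CropH=-40, CropB=-140, CropF=10, CropG=-50
Best worst-case = 40 → CropA.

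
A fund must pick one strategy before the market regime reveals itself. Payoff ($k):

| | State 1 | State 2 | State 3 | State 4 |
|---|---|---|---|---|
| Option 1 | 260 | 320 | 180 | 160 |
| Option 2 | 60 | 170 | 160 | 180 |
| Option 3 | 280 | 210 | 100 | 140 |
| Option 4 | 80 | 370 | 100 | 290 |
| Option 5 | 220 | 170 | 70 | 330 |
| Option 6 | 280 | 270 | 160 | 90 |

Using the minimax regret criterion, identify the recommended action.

Column bests: State 1=280, State 2=370, State 3=180, State 4=330.
Option 1 regrets: 20, 50, 0, 170 → max 170
Option 2 regrets: 220, 200, 20, 150 → max 220
Option 3 regrets: 0, 160, 80, 190 → max 190
Option 4 regrets: 200, 0, 80, 40 → max 200
Option 5 regrets: 60, 200, 110, 0 → max 200
Option 6 regrets: 0, 100, 20, 240 → max 240
Smallest max regret = 170 → Option 1.

Option 1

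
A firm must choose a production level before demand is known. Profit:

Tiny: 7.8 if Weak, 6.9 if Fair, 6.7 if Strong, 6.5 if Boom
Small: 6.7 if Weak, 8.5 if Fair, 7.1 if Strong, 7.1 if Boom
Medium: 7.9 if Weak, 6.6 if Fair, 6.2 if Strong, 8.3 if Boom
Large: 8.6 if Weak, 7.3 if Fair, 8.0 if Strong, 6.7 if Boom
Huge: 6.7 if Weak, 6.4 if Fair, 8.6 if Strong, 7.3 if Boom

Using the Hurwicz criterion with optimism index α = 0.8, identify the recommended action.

Tiny: 0.8·7.8 + 0.2·6.5 = 7.54
Small: 0.8·8.5 + 0.2·6.7 = 8.14
Medium: 0.8·8.3 + 0.2·6.2 = 7.88
Large: 0.8·8.6 + 0.2·6.7 = 8.22
Huge: 0.8·8.6 + 0.2·6.4 = 8.16
Highest Hurwicz score = 8.22 → Large.

Large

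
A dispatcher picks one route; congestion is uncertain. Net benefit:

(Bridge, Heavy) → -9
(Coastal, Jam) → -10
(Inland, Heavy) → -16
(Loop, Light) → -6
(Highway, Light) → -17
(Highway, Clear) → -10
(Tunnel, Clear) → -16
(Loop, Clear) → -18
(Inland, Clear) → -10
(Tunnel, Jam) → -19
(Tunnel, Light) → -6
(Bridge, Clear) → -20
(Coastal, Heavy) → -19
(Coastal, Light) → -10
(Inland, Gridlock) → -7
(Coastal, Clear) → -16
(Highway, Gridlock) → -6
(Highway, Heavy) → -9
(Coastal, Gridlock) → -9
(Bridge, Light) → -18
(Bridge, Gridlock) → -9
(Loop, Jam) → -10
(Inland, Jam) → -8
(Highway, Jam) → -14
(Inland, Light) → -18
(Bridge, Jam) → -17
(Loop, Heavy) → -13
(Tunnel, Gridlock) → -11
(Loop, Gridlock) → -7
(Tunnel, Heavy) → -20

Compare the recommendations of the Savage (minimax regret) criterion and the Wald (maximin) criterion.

Column bests: Clear=-10, Light=-6, Heavy=-9, Jam=-8, Gridlock=-6.
Coastal regrets: 6, 4, 10, 2, 3 → max 10
Inland regrets: 0, 12, 7, 0, 1 → max 12
Highway regrets: 0, 11, 0, 6, 0 → max 11
Loop regrets: 8, 0, 4, 2, 1 → max 8
Tunnel regrets: 6, 0, 11, 11, 5 → max 11
Bridge regrets: 10, 12, 0, 9, 3 → max 12
Smallest max regret = 8 → Loop.
Row minima: Coastal=-19, Inland=-18, Highway=-17, Loop=-18, Tunnel=-20, Bridge=-20
Best worst-case = -17 → Highway.

minimax regret → Loop; maximin → Highway (disagree)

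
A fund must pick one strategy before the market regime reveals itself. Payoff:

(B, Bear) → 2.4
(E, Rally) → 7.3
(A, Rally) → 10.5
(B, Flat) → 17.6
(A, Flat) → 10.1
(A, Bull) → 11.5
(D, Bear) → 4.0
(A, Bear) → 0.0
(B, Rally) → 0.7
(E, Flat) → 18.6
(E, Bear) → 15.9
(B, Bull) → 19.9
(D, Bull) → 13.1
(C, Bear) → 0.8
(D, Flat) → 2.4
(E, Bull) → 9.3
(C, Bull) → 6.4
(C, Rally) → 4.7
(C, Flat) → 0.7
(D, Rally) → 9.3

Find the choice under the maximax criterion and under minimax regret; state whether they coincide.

Row maxima: A=11.5, B=19.9, C=6.4, D=13.1, E=18.6
Best best-case = 19.9 → B.
Column bests: Bear=15.9, Flat=18.6, Bull=19.9, Rally=10.5.
A regrets: 15.9, 8.5, 8.4, 0.0 → max 15.9
B regrets: 13.5, 1.0, 0.0, 9.8 → max 13.5
C regrets: 15.1, 17.9, 13.5, 5.8 → max 17.9
D regrets: 11.9, 16.2, 6.8, 1.2 → max 16.2
E regrets: 0.0, 0.0, 10.6, 3.2 → max 10.6
Smallest max regret = 10.6 → E.

maximax → B; minimax regret → E (disagree)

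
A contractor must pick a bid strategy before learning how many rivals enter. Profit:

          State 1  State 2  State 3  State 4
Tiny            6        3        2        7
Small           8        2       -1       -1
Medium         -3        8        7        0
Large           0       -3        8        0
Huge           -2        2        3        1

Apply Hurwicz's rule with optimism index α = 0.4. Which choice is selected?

Tiny: 0.4·7 + 0.6·2 = 4
Small: 0.4·8 + 0.6·(-1) = 2.6
Medium: 0.4·8 + 0.6·(-3) = 1.4
Large: 0.4·8 + 0.6·(-3) = 1.4
Huge: 0.4·3 + 0.6·(-2) = 0
Highest Hurwicz score = 4 → Tiny.

Tiny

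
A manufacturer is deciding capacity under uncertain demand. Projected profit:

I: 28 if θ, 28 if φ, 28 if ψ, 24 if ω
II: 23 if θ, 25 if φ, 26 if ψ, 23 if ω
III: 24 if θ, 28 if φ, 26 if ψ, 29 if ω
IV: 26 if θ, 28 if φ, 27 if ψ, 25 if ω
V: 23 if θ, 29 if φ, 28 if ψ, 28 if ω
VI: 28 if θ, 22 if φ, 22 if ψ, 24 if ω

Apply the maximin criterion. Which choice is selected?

IV

Row minima: I=24, II=23, III=24, IV=25, V=23, VI=22
Best worst-case = 25 → IV.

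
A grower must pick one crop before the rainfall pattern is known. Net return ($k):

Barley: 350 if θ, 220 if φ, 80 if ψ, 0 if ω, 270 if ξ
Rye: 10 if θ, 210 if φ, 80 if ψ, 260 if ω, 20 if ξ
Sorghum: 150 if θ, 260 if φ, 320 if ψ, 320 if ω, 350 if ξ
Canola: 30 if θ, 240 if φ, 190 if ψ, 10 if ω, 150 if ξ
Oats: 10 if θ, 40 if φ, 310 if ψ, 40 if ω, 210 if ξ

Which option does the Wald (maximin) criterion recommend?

Row minima: Barley=0, Rye=10, Sorghum=150, Canola=10, Oats=10
Best worst-case = 150 → Sorghum.

Sorghum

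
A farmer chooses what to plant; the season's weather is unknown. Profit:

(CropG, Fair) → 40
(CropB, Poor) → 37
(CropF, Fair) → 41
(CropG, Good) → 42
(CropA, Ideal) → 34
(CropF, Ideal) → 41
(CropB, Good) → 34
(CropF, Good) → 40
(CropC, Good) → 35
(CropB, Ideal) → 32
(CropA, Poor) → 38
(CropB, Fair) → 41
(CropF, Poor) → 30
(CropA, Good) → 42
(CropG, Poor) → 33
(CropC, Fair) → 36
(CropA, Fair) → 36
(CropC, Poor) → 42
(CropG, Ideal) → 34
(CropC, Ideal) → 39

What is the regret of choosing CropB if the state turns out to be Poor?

5

Best payoff under Poor is 42.
Regret = 42 − 37 = 5.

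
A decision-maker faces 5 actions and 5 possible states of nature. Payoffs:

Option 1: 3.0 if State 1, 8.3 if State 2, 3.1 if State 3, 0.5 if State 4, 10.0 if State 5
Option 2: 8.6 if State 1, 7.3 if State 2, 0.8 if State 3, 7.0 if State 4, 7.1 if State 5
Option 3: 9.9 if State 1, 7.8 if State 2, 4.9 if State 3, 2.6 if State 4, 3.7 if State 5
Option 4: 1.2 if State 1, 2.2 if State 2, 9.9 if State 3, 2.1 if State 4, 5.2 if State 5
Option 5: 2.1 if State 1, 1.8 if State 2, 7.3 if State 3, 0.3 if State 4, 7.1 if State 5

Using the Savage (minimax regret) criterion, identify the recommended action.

Column bests: State 1=9.9, State 2=8.3, State 3=9.9, State 4=7.0, State 5=10.0.
Option 1 regrets: 6.9, 0.0, 6.8, 6.5, 0.0 → max 6.9
Option 2 regrets: 1.3, 1.0, 9.1, 0.0, 2.9 → max 9.1
Option 3 regrets: 0.0, 0.5, 5.0, 4.4, 6.3 → max 6.3
Option 4 regrets: 8.7, 6.1, 0.0, 4.9, 4.8 → max 8.7
Option 5 regrets: 7.8, 6.5, 2.6, 6.7, 2.9 → max 7.8
Smallest max regret = 6.3 → Option 3.

Option 3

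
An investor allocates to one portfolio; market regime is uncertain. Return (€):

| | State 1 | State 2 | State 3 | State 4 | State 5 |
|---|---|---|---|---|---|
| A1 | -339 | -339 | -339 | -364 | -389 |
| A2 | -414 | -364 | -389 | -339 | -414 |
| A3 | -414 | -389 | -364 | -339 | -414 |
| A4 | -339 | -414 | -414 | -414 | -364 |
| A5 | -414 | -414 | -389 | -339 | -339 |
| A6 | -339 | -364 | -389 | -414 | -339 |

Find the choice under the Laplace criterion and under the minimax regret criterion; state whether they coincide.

Row averages: A1=-354, A2=-384, A3=-384, A4=-389, A5=-379, A6=-369
Highest average = -354 → A1.
Column bests: State 1=-339, State 2=-339, State 3=-339, State 4=-339, State 5=-339.
A1 regrets: 0, 0, 0, 25, 50 → max 50
A2 regrets: 75, 25, 50, 0, 75 → max 75
A3 regrets: 75, 50, 25, 0, 75 → max 75
A4 regrets: 0, 75, 75, 75, 25 → max 75
A5 regrets: 75, 75, 50, 0, 0 → max 75
A6 regrets: 0, 25, 50, 75, 0 → max 75
Smallest max regret = 50 → A1.

laplace → A1; minimax regret → A1 (agree)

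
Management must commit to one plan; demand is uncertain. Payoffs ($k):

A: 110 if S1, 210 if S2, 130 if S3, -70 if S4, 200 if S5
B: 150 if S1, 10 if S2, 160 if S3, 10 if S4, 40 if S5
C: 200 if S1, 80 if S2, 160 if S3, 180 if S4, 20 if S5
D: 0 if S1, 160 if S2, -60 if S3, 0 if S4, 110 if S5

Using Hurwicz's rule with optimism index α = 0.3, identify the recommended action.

C

A: 0.3·210 + 0.7·(-70) = 14
B: 0.3·160 + 0.7·10 = 55
C: 0.3·200 + 0.7·20 = 74
D: 0.3·160 + 0.7·(-60) = 6
Highest Hurwicz score = 74 → C.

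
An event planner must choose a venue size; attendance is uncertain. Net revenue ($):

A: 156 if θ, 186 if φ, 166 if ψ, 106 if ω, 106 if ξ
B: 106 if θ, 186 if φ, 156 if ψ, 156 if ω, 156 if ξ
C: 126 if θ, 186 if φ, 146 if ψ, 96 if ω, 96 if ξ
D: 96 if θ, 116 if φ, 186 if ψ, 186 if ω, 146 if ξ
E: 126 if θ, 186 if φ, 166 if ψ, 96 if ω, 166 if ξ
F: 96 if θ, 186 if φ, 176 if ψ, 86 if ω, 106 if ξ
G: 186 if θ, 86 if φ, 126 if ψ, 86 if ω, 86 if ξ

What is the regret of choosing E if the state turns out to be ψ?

20

Best payoff under ψ is 186.
Regret = 186 − 166 = 20.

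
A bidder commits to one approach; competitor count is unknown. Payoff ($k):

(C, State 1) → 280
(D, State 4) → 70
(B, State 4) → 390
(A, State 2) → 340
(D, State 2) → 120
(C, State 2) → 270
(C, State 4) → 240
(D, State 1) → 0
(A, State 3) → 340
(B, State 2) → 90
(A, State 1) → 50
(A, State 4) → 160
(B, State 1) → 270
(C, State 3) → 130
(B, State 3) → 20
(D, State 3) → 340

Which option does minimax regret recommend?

Column bests: State 1=280, State 2=340, State 3=340, State 4=390.
A regrets: 230, 0, 0, 230 → max 230
B regrets: 10, 250, 320, 0 → max 320
C regrets: 0, 70, 210, 150 → max 210
D regrets: 280, 220, 0, 320 → max 320
Smallest max regret = 210 → C.

C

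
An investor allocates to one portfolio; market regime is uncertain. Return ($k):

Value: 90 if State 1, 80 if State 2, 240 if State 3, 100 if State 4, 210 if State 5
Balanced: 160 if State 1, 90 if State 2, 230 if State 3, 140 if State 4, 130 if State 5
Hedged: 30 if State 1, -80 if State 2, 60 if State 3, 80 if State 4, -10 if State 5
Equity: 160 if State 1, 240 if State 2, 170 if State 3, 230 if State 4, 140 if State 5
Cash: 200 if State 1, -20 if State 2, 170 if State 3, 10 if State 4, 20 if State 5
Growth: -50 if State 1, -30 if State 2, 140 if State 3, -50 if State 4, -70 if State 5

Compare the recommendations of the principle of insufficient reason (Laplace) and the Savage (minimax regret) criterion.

Row averages: Value=144, Balanced=150, Hedged=16, Equity=188, Cash=76, Growth=-12
Highest average = 188 → Equity.
Column bests: State 1=200, State 2=240, State 3=240, State 4=230, State 5=210.
Value regrets: 110, 160, 0, 130, 0 → max 160
Balanced regrets: 40, 150, 10, 90, 80 → max 150
Hedged regrets: 170, 320, 180, 150, 220 → max 320
Equity regrets: 40, 0, 70, 0, 70 → max 70
Cash regrets: 0, 260, 70, 220, 190 → max 260
Growth regrets: 250, 270, 100, 280, 280 → max 280
Smallest max regret = 70 → Equity.

laplace → Equity; minimax regret → Equity (agree)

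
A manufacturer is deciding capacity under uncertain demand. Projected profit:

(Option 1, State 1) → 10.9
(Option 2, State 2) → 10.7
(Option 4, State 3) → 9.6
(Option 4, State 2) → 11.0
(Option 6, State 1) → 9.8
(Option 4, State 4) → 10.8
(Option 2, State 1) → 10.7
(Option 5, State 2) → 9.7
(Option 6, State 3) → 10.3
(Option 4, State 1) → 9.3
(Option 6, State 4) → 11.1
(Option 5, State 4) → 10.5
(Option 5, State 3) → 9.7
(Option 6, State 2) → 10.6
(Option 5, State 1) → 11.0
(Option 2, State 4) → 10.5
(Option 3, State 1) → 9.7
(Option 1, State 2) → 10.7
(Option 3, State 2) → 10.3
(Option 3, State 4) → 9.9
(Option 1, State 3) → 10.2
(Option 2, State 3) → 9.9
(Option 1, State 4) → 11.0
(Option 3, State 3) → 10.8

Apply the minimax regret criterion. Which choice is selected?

Option 1

Column bests: State 1=11.0, State 2=11.0, State 3=10.8, State 4=11.1.
Option 1 regrets: 0.1, 0.3, 0.6, 0.1 → max 0.6
Option 2 regrets: 0.3, 0.3, 0.9, 0.6 → max 0.9
Option 3 regrets: 1.3, 0.7, 0.0, 1.2 → max 1.3
Option 4 regrets: 1.7, 0.0, 1.2, 0.3 → max 1.7
Option 5 regrets: 0.0, 1.3, 1.1, 0.6 → max 1.3
Option 6 regrets: 1.2, 0.4, 0.5, 0.0 → max 1.2
Smallest max regret = 0.6 → Option 1.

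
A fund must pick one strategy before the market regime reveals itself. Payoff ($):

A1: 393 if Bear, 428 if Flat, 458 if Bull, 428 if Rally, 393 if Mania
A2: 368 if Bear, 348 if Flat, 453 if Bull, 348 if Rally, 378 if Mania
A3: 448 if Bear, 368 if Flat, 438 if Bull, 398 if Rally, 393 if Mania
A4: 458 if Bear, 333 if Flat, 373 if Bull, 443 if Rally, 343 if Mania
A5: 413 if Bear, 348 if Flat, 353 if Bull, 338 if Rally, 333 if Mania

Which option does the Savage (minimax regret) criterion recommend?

Column bests: Bear=458, Flat=428, Bull=458, Rally=443, Mania=393.
A1 regrets: 65, 0, 0, 15, 0 → max 65
A2 regrets: 90, 80, 5, 95, 15 → max 95
A3 regrets: 10, 60, 20, 45, 0 → max 60
A4 regrets: 0, 95, 85, 0, 50 → max 95
A5 regrets: 45, 80, 105, 105, 60 → max 105
Smallest max regret = 60 → A3.

A3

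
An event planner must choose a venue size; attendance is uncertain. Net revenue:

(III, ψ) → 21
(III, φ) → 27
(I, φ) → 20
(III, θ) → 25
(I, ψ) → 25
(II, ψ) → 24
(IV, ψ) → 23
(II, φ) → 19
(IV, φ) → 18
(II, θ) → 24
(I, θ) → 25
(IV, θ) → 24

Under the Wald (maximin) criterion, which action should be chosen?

Row minima: I=20, II=19, III=21, IV=18
Best worst-case = 21 → III.

III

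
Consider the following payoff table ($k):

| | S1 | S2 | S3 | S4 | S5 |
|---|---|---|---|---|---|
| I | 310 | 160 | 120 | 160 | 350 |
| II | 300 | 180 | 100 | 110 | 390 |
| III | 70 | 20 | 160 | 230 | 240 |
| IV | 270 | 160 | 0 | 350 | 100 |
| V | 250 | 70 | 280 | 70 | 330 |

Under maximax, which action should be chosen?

II

Row maxima: I=350, II=390, III=240, IV=350, V=330
Best best-case = 390 → II.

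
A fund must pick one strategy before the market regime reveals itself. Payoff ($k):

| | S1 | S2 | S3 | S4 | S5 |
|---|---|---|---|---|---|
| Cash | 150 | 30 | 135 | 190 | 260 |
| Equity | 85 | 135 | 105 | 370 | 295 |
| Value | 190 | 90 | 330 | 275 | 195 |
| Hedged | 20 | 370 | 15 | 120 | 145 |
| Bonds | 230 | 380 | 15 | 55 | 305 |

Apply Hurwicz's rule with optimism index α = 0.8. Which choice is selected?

Cash: 0.8·260 + 0.2·30 = 214
Equity: 0.8·370 + 0.2·85 = 313
Value: 0.8·330 + 0.2·90 = 282
Hedged: 0.8·370 + 0.2·15 = 299
Bonds: 0.8·380 + 0.2·15 = 307
Highest Hurwicz score = 313 → Equity.

Equity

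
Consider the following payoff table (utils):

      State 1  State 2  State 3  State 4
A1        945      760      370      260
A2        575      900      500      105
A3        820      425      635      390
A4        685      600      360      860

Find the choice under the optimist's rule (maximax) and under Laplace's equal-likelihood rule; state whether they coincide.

Row maxima: A1=945, A2=900, A3=820, A4=860
Best best-case = 945 → A1.
Row averages: A1=583.75, A2=520, A3=567.5, A4=626.25
Highest average = 626.25 → A4.

maximax → A1; laplace → A4 (disagree)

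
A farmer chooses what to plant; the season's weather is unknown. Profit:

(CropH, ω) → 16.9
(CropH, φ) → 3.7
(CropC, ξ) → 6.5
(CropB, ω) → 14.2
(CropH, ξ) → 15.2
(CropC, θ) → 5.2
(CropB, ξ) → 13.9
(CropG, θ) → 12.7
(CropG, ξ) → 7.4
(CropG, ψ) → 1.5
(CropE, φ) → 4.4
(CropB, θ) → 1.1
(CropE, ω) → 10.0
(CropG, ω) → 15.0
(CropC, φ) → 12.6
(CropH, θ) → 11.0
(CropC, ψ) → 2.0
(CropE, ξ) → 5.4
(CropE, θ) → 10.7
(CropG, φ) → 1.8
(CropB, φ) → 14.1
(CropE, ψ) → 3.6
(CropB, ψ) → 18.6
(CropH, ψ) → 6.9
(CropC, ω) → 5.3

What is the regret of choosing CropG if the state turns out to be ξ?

Best payoff under ξ is 15.2.
Regret = 15.2 − 7.4 = 7.8.

7.8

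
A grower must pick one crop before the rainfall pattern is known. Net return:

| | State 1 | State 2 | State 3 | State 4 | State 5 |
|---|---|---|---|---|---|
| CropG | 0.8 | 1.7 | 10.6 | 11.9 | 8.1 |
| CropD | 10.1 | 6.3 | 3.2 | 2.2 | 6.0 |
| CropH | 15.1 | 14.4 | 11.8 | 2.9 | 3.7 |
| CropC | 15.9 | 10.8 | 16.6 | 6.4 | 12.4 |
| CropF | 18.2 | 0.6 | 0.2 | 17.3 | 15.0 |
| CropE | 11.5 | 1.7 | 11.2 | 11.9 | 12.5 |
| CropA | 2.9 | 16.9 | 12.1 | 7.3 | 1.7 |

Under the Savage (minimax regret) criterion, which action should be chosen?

Column bests: State 1=18.2, State 2=16.9, State 3=16.6, State 4=17.3, State 5=15.0.
CropG regrets: 17.4, 15.2, 6.0, 5.4, 6.9 → max 17.4
CropD regrets: 8.1, 10.6, 13.4, 15.1, 9.0 → max 15.1
CropH regrets: 3.1, 2.5, 4.8, 14.4, 11.3 → max 14.4
CropC regrets: 2.3, 6.1, 0.0, 10.9, 2.6 → max 10.9
CropF regrets: 0.0, 16.3, 16.4, 0.0, 0.0 → max 16.4
CropE regrets: 6.7, 15.2, 5.4, 5.4, 2.5 → max 15.2
CropA regrets: 15.3, 0.0, 4.5, 10.0, 13.3 → max 15.3
Smallest max regret = 10.9 → CropC.

CropC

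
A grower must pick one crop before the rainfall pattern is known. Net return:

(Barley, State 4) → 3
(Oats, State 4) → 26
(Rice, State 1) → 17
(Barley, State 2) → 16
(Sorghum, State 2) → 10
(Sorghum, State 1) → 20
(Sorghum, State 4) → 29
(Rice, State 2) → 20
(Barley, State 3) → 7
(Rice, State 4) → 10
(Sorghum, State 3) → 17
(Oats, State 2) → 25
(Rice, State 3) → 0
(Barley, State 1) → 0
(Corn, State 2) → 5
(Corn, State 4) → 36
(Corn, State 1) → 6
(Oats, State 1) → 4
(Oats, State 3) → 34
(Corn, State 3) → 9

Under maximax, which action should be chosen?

Corn

Row maxima: Corn=36, Sorghum=29, Barley=16, Oats=34, Rice=20
Best best-case = 36 → Corn.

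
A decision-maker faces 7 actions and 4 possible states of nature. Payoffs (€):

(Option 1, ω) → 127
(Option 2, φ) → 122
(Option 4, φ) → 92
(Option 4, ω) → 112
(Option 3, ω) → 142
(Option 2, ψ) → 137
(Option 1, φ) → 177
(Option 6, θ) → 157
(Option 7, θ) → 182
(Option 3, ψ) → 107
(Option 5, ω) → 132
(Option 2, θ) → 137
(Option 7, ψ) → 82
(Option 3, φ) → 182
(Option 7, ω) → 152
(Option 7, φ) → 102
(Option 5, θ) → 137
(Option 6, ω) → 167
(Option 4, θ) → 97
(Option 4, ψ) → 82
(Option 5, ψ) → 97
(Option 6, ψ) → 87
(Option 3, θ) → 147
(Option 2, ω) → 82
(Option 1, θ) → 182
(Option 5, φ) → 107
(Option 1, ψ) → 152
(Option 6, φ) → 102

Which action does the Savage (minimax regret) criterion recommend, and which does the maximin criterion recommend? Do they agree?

Column bests: θ=182, φ=182, ψ=152, ω=167.
Option 1 regrets: 0, 5, 0, 40 → max 40
Option 2 regrets: 45, 60, 15, 85 → max 85
Option 3 regrets: 35, 0, 45, 25 → max 45
Option 4 regrets: 85, 90, 70, 55 → max 90
Option 5 regrets: 45, 75, 55, 35 → max 75
Option 6 regrets: 25, 80, 65, 0 → max 80
Option 7 regrets: 0, 80, 70, 15 → max 80
Smallest max regret = 40 → Option 1.
Row minima: Option 1=127, Option 2=82, Option 3=107, Option 4=82, Option 5=97, Option 6=87, Option 7=82
Best worst-case = 127 → Option 1.

minimax regret → Option 1; maximin → Option 1 (agree)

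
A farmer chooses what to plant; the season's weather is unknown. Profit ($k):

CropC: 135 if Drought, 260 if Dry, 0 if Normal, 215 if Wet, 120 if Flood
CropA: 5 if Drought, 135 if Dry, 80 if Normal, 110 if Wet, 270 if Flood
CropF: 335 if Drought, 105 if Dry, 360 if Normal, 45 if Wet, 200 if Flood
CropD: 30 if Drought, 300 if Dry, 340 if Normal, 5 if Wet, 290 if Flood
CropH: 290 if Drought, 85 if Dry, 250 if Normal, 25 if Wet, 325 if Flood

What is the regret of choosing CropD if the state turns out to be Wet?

Best payoff under Wet is 215.
Regret = 215 − 5 = 210.

210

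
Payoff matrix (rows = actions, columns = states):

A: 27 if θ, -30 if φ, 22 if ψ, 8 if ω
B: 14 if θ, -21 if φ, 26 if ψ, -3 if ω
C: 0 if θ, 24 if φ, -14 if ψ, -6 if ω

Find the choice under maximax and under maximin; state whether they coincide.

maximax → A; maximin → C (disagree)

Row maxima: A=27, B=26, C=24
Best best-case = 27 → A.
Row minima: A=-30, B=-21, C=-14
Best worst-case = -14 → C.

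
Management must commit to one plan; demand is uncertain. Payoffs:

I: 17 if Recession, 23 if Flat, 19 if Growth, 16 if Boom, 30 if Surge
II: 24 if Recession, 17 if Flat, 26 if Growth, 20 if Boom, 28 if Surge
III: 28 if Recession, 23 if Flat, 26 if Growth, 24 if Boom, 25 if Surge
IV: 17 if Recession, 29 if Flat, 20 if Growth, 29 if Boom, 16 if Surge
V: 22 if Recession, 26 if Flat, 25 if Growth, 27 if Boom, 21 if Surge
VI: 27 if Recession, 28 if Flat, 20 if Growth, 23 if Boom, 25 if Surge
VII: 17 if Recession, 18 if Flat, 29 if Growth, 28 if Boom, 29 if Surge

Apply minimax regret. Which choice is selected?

III

Column bests: Recession=28, Flat=29, Growth=29, Boom=29, Surge=30.
I regrets: 11, 6, 10, 13, 0 → max 13
II regrets: 4, 12, 3, 9, 2 → max 12
III regrets: 0, 6, 3, 5, 5 → max 6
IV regrets: 11, 0, 9, 0, 14 → max 14
V regrets: 6, 3, 4, 2, 9 → max 9
VI regrets: 1, 1, 9, 6, 5 → max 9
VII regrets: 11, 11, 0, 1, 1 → max 11
Smallest max regret = 6 → III.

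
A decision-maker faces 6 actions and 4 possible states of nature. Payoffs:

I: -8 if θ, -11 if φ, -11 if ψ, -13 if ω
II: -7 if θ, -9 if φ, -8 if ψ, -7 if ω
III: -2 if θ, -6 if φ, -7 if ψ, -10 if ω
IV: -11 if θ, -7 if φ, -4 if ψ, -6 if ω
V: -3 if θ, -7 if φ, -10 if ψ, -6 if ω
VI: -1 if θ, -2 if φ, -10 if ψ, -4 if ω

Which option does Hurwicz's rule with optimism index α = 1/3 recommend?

VI

I: 1/3·(-8) + 2/3·(-13) = -34/3
II: 1/3·(-7) + 2/3·(-9) = -25/3
III: 1/3·(-2) + 2/3·(-10) = -22/3
IV: 1/3·(-4) + 2/3·(-11) = -26/3
V: 1/3·(-3) + 2/3·(-10) = -23/3
VI: 1/3·(-1) + 2/3·(-10) = -7
Highest Hurwicz score = -7 → VI.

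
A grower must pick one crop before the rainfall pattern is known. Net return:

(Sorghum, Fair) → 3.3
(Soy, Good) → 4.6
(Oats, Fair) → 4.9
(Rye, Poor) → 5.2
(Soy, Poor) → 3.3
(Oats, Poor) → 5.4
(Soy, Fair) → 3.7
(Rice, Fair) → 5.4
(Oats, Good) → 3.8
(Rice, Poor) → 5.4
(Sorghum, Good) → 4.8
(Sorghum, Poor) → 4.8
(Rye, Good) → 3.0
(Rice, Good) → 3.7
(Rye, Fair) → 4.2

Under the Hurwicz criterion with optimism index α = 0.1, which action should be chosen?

Oats

Rye: 0.1·5.2 + 0.9·3.0 = 3.22
Oats: 0.1·5.4 + 0.9·3.8 = 3.96
Rice: 0.1·5.4 + 0.9·3.7 = 3.87
Soy: 0.1·4.6 + 0.9·3.3 = 3.43
Sorghum: 0.1·4.8 + 0.9·3.3 = 3.45
Highest Hurwicz score = 3.96 → Oats.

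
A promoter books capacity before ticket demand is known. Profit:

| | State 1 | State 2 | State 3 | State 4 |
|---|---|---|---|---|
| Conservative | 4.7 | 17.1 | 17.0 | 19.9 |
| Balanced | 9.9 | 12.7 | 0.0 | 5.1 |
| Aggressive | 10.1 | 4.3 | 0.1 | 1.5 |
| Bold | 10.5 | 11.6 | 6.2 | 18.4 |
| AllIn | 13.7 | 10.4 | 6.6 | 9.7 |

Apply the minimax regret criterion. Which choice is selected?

Conservative

Column bests: State 1=13.7, State 2=17.1, State 3=17.0, State 4=19.9.
Conservative regrets: 9.0, 0.0, 0.0, 0.0 → max 9.0
Balanced regrets: 3.8, 4.4, 17.0, 14.8 → max 17.0
Aggressive regrets: 3.6, 12.8, 16.9, 18.4 → max 18.4
Bold regrets: 3.2, 5.5, 10.8, 1.5 → max 10.8
AllIn regrets: 0.0, 6.7, 10.4, 10.2 → max 10.4
Smallest max regret = 9.0 → Conservative.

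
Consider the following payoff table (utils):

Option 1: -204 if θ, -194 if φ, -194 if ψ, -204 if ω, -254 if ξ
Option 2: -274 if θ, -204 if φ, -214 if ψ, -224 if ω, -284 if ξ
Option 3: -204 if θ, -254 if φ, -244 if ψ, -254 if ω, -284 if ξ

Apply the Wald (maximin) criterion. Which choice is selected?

Row minima: Option 1=-254, Option 2=-284, Option 3=-284
Best worst-case = -254 → Option 1.

Option 1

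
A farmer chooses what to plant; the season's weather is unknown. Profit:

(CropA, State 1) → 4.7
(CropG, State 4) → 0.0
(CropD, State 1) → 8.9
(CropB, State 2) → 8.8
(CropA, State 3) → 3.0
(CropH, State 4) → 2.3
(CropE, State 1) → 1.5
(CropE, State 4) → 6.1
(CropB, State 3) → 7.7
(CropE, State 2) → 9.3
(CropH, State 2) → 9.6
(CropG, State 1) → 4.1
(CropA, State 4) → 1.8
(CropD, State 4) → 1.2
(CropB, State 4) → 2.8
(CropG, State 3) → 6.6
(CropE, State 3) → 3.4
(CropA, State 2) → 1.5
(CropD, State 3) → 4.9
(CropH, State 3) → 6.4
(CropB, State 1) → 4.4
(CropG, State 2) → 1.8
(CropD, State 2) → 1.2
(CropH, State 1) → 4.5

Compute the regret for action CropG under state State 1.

Best payoff under State 1 is 8.9.
Regret = 8.9 − 4.1 = 4.8.

4.8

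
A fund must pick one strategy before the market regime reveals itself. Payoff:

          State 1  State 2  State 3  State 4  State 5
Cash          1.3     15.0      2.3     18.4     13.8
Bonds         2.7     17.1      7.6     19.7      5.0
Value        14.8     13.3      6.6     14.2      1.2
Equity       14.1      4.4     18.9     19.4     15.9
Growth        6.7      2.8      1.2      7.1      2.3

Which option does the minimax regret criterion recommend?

Column bests: State 1=14.8, State 2=17.1, State 3=18.9, State 4=19.7, State 5=15.9.
Cash regrets: 13.5, 2.1, 16.6, 1.3, 2.1 → max 16.6
Bonds regrets: 12.1, 0.0, 11.3, 0.0, 10.9 → max 12.1
Value regrets: 0.0, 3.8, 12.3, 5.5, 14.7 → max 14.7
Equity regrets: 0.7, 12.7, 0.0, 0.3, 0.0 → max 12.7
Growth regrets: 8.1, 14.3, 17.7, 12.6, 13.6 → max 17.7
Smallest max regret = 12.1 → Bonds.

Bonds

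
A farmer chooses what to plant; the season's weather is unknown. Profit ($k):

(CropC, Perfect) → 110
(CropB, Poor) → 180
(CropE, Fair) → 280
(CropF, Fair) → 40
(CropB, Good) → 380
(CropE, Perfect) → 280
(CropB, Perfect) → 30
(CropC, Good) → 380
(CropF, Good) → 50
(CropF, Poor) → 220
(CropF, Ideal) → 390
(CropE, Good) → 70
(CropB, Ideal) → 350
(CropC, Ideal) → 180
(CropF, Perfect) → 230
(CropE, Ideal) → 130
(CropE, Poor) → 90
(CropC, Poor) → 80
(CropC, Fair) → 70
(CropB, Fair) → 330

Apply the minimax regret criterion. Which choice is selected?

CropB

Column bests: Poor=220, Fair=330, Good=380, Ideal=390, Perfect=280.
CropE regrets: 130, 50, 310, 260, 0 → max 310
CropB regrets: 40, 0, 0, 40, 250 → max 250
CropC regrets: 140, 260, 0, 210, 170 → max 260
CropF regrets: 0, 290, 330, 0, 50 → max 330
Smallest max regret = 250 → CropB.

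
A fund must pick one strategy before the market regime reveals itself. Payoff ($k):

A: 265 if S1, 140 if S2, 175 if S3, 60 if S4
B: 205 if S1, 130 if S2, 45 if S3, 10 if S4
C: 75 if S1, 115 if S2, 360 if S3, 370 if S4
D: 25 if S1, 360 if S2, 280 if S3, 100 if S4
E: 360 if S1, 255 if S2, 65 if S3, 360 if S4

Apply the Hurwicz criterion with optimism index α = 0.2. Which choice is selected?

A: 0.2·265 + 0.8·60 = 101
B: 0.2·205 + 0.8·10 = 49
C: 0.2·370 + 0.8·75 = 134
D: 0.2·360 + 0.8·25 = 92
E: 0.2·360 + 0.8·65 = 124
Highest Hurwicz score = 134 → C.

C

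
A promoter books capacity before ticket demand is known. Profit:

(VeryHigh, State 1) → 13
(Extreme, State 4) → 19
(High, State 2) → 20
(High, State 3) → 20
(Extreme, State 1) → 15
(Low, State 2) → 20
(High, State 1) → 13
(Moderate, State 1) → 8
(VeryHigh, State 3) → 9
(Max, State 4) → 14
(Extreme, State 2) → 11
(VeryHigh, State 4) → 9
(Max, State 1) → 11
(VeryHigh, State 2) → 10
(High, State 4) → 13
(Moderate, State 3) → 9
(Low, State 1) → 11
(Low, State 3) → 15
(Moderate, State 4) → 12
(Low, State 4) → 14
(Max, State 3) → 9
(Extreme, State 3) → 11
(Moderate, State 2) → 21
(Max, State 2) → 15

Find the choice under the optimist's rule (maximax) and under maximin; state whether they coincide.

maximax → Moderate; maximin → High (disagree)

Row maxima: Low=20, Moderate=21, High=20, VeryHigh=13, Extreme=19, Max=15
Best best-case = 21 → Moderate.
Row minima: Low=11, Moderate=8, High=13, VeryHigh=9, Extreme=11, Max=9
Best worst-case = 13 → High.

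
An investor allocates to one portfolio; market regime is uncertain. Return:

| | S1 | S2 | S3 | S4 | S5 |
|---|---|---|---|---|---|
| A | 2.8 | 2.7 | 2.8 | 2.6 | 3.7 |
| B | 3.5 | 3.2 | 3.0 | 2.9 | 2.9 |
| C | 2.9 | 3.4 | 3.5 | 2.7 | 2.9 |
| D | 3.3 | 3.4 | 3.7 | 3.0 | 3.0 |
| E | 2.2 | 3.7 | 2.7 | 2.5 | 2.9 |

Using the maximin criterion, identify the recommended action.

D

Row minima: A=2.6, B=2.9, C=2.7, D=3.0, E=2.2
Best worst-case = 3.0 → D.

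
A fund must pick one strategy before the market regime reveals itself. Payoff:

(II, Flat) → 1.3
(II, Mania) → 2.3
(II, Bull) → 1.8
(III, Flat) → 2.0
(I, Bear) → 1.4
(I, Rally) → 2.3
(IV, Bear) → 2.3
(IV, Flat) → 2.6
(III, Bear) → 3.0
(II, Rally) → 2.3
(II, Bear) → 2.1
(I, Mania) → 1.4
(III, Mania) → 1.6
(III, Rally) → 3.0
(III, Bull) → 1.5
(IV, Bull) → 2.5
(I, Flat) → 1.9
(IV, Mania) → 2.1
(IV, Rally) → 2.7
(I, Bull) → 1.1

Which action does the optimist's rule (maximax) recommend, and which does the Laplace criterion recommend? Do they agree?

Row maxima: I=2.3, II=2.3, III=3.0, IV=2.7
Best best-case = 3.0 → III.
Row averages: I=1.62, II=1.96, III=2.22, IV=2.44
Highest average = 2.44 → IV.

maximax → III; laplace → IV (disagree)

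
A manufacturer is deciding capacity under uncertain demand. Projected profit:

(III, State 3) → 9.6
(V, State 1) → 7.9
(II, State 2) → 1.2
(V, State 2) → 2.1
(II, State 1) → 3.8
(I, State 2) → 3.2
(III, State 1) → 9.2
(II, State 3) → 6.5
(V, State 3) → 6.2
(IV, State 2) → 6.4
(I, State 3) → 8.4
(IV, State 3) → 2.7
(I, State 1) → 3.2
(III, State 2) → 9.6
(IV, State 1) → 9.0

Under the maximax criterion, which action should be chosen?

Row maxima: I=8.4, II=6.5, III=9.6, IV=9.0, V=7.9
Best best-case = 9.6 → III.

III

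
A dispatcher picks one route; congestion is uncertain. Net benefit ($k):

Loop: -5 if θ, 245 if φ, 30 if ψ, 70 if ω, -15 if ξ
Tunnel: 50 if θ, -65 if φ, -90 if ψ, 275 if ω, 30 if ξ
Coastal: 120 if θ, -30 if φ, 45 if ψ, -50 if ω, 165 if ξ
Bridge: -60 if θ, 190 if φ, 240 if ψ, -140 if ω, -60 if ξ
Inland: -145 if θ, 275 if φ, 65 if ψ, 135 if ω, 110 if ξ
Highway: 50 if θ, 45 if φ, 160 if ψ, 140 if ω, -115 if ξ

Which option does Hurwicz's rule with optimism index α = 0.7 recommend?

Loop: 0.7·245 + 0.3·(-15) = 167
Tunnel: 0.7·275 + 0.3·(-90) = 165.5
Coastal: 0.7·165 + 0.3·(-50) = 100.5
Bridge: 0.7·240 + 0.3·(-140) = 126
Inland: 0.7·275 + 0.3·(-145) = 149
Highway: 0.7·160 + 0.3·(-115) = 77.5
Highest Hurwicz score = 167 → Loop.

Loop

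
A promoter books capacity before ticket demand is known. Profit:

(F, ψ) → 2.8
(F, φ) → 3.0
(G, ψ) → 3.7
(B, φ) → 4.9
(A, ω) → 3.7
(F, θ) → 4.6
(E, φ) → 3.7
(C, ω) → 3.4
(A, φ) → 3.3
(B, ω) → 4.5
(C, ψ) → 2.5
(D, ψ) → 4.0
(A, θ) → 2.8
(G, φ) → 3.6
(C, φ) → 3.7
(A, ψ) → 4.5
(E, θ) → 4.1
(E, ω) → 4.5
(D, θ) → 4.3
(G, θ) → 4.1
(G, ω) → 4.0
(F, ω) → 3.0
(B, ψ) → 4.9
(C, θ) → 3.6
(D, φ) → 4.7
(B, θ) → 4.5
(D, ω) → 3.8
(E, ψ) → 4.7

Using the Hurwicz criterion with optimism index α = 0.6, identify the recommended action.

A: 0.6·4.5 + 0.4·2.8 = 3.82
B: 0.6·4.9 + 0.4·4.5 = 4.74
C: 0.6·3.7 + 0.4·2.5 = 3.22
D: 0.6·4.7 + 0.4·3.8 = 4.34
E: 0.6·4.7 + 0.4·3.7 = 4.3
F: 0.6·4.6 + 0.4·2.8 = 3.88
G: 0.6·4.1 + 0.4·3.6 = 3.9
Highest Hurwicz score = 4.74 → B.

B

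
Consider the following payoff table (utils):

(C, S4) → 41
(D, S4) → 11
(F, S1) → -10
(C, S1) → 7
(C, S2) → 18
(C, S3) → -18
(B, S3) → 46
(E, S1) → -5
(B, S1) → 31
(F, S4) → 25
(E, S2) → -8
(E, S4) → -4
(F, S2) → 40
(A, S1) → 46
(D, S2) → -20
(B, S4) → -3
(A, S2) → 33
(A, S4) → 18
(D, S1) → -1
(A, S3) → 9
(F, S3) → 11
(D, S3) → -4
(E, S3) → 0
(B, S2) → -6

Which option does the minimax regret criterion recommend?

A

Column bests: S1=46, S2=40, S3=46, S4=41.
A regrets: 0, 7, 37, 23 → max 37
B regrets: 15, 46, 0, 44 → max 46
C regrets: 39, 22, 64, 0 → max 64
D regrets: 47, 60, 50, 30 → max 60
E regrets: 51, 48, 46, 45 → max 51
F regrets: 56, 0, 35, 16 → max 56
Smallest max regret = 37 → A.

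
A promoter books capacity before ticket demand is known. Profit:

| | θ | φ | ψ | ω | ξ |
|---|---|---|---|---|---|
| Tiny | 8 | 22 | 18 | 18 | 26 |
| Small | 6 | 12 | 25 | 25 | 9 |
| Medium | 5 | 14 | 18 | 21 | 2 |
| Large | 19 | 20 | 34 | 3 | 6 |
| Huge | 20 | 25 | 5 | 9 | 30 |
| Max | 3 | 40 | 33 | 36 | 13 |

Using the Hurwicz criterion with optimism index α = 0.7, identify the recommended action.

Tiny: 0.7·26 + 0.3·8 = 20.6
Small: 0.7·25 + 0.3·6 = 19.3
Medium: 0.7·21 + 0.3·2 = 15.3
Large: 0.7·34 + 0.3·3 = 24.7
Huge: 0.7·30 + 0.3·5 = 22.5
Max: 0.7·40 + 0.3·3 = 28.9
Highest Hurwicz score = 28.9 → Max.

Max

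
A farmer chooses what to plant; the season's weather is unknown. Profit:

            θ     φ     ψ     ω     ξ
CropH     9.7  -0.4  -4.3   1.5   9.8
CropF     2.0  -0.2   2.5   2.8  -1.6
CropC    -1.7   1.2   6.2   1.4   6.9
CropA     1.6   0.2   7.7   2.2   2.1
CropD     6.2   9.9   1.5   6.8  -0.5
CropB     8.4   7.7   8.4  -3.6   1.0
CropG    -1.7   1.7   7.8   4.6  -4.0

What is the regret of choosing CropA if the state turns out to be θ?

Best payoff under θ is 9.7.
Regret = 9.7 − 1.6 = 8.1.

8.1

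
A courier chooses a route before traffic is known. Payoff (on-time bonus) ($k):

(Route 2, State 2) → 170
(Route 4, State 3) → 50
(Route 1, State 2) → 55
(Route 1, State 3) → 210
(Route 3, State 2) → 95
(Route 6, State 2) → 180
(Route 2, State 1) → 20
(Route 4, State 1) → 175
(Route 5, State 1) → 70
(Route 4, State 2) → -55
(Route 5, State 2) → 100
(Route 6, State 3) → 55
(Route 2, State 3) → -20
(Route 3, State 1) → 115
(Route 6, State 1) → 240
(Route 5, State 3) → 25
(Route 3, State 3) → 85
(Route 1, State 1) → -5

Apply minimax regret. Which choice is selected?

Route 3

Column bests: State 1=240, State 2=180, State 3=210.
Route 1 regrets: 245, 125, 0 → max 245
Route 2 regrets: 220, 10, 230 → max 230
Route 3 regrets: 125, 85, 125 → max 125
Route 4 regrets: 65, 235, 160 → max 235
Route 5 regrets: 170, 80, 185 → max 185
Route 6 regrets: 0, 0, 155 → max 155
Smallest max regret = 125 → Route 3.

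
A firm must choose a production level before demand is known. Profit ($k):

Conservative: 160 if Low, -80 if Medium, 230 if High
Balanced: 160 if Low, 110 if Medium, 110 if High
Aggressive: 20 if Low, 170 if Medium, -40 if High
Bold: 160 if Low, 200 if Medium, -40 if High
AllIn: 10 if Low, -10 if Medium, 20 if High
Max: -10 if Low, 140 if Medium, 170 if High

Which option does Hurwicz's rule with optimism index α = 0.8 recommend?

Conservative: 0.8·230 + 0.2·(-80) = 168
Balanced: 0.8·160 + 0.2·110 = 150
Aggressive: 0.8·170 + 0.2·(-40) = 128
Bold: 0.8·200 + 0.2·(-40) = 152
AllIn: 0.8·20 + 0.2·(-10) = 14
Max: 0.8·170 + 0.2·(-10) = 134
Highest Hurwicz score = 168 → Conservative.

Conservative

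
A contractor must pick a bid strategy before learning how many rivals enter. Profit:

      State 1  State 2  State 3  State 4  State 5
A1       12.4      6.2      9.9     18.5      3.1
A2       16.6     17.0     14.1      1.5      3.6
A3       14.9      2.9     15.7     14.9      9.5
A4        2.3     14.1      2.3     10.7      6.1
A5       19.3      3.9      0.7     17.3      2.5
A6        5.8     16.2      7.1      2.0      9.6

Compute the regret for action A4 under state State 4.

7.8

Best payoff under State 4 is 18.5.
Regret = 18.5 − 10.7 = 7.8.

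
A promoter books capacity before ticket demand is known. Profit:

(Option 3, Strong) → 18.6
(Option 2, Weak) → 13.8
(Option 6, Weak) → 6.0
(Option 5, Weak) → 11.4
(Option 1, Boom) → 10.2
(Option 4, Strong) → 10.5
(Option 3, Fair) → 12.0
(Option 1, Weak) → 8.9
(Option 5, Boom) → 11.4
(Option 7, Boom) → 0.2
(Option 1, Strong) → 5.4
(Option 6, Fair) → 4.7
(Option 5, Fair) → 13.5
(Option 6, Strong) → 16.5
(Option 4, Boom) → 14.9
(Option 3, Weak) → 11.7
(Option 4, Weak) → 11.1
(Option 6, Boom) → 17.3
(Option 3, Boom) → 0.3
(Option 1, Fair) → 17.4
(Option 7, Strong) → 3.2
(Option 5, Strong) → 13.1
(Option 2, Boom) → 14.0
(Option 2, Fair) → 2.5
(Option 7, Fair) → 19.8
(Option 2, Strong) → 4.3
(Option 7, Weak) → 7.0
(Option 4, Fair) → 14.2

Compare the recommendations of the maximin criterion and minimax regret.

maximin → Option 5; minimax regret → Option 5 (agree)

Row minima: Option 1=5.4, Option 2=2.5, Option 3=0.3, Option 4=10.5, Option 5=11.4, Option 6=4.7, Option 7=0.2
Best worst-case = 11.4 → Option 5.
Column bests: Weak=13.8, Fair=19.8, Strong=18.6, Boom=17.3.
Option 1 regrets: 4.9, 2.4, 13.2, 7.1 → max 13.2
Option 2 regrets: 0.0, 17.3, 14.3, 3.3 → max 17.3
Option 3 regrets: 2.1, 7.8, 0.0, 17.0 → max 17.0
Option 4 regrets: 2.7, 5.6, 8.1, 2.4 → max 8.1
Option 5 regrets: 2.4, 6.3, 5.5, 5.9 → max 6.3
Option 6 regrets: 7.8, 15.1, 2.1, 0.0 → max 15.1
Option 7 regrets: 6.8, 0.0, 15.4, 17.1 → max 17.1
Smallest max regret = 6.3 → Option 5.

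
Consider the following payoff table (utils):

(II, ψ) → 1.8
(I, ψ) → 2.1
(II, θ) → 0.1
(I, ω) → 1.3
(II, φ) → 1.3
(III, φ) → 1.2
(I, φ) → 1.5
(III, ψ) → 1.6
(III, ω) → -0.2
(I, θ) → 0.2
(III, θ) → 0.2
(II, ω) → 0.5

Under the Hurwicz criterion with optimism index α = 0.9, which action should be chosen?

I

I: 0.9·2.1 + 0.1·0.2 = 1.91
II: 0.9·1.8 + 0.1·0.1 = 1.63
III: 0.9·1.6 + 0.1·(-0.2) = 1.42
Highest Hurwicz score = 1.91 → I.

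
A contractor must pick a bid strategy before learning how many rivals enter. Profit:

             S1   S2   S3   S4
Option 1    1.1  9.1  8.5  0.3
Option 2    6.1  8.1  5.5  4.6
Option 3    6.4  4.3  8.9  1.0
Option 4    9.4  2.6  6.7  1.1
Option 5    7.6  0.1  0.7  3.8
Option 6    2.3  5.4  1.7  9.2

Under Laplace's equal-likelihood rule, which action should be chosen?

Row averages: Option 1=4.75, Option 2=6.075, Option 3=5.15, Option 4=4.95, Option 5=3.05, Option 6=4.65
Highest average = 6.075 → Option 2.

Option 2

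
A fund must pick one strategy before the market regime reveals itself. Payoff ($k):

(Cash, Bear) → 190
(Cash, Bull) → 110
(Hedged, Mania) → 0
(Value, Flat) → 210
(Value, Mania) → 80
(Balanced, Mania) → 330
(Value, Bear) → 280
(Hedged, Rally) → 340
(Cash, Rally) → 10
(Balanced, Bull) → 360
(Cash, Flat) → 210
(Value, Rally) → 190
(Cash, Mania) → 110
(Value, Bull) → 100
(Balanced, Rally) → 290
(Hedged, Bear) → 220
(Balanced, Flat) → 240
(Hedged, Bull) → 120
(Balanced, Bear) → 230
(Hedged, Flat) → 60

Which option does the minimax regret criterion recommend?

Column bests: Bear=280, Flat=240, Bull=360, Rally=340, Mania=330.
Hedged regrets: 60, 180, 240, 0, 330 → max 330
Cash regrets: 90, 30, 250, 330, 220 → max 330
Value regrets: 0, 30, 260, 150, 250 → max 260
Balanced regrets: 50, 0, 0, 50, 0 → max 50
Smallest max regret = 50 → Balanced.

Balanced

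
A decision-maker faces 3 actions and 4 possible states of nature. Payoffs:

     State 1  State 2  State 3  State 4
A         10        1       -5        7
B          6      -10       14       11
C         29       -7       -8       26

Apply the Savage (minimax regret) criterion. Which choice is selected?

Column bests: State 1=29, State 2=1, State 3=14, State 4=26.
A regrets: 19, 0, 19, 19 → max 19
B regrets: 23, 11, 0, 15 → max 23
C regrets: 0, 8, 22, 0 → max 22
Smallest max regret = 19 → A.

A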